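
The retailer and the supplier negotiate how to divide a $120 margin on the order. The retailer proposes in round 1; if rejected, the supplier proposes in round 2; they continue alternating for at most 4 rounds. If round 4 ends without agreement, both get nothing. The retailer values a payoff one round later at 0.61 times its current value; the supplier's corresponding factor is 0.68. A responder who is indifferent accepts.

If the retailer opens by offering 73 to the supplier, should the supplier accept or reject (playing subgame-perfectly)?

Work out the supplier's continuation value if the offer is rejected.
Round 4 (the supplier proposes): rejection yields 0 for the retailer; the supplier offers 0 and keeps 120.
Round 3 (the retailer proposes): the supplier can get 120 next round, worth 0.68 × 120 = 81.6 now; the retailer offers that and keeps 38.4.
Round 2 (the supplier proposes): the retailer can get 38.4 next round, worth 0.61 × 38.4 = 23.424 now. The supplier offers 23.424 and keeps 120 − 23.424 = 96.576.
So by rejecting in round 1, the supplier gets 96.576 next round, worth 0.68 × 96.576 = 65.67168 now.
Offer 73 ≥ 65.67168, so the supplier accepts.

Accept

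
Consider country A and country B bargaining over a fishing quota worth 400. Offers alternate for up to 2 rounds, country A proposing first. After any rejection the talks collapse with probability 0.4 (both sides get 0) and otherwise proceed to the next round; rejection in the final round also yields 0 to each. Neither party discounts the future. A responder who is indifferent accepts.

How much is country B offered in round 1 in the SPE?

240

By backward induction:
Round 2 (country B proposes): country A will accept anything ≥ 0, so country B offers 0 and keeps 400.
Round 1 (country A proposes): rejecting gives country B an expected 0.6 × 400 = 240, so country A offers 240, keeping 160.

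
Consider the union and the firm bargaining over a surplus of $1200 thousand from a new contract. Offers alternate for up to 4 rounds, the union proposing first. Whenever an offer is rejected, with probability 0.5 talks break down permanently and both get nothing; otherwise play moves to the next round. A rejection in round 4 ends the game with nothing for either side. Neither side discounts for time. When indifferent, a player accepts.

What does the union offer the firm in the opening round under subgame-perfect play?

450

Round 4 (the firm proposes): rejection yields 0 for the union; the firm offers 0 and keeps 1200.
Round 3 (the union proposes): rejecting gives the firm an expected 0.5 × 1200 = 600, so the union offers 600, keeping 600.
Round 2 (the firm proposes): rejecting gives the union an expected 0.5 × 600 = 300. The firm offers 300 and keeps 1200 − 300 = 900.
Round 1 (the union proposes): rejecting gives the firm an expected 0.5 × 900 = 450. The union offers 450 and keeps 1200 − 450 = 750.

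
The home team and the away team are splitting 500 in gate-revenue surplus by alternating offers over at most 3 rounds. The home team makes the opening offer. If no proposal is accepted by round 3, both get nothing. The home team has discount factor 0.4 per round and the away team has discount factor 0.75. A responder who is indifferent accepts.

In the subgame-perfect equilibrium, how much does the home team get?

275

Round 3 (the home team proposes): rejection yields 0 for the away team; the home team offers 0 and keeps 500.
Round 2 (the away team proposes): the home team can get 500 next round, worth 0.4 × 500 = 200 now, so the away team offers 200, keeping 300.
Round 1 (the home team proposes): the away team can get 300 next round, worth 0.75 × 300 = 225 now, so the home team offers 225, keeping 275.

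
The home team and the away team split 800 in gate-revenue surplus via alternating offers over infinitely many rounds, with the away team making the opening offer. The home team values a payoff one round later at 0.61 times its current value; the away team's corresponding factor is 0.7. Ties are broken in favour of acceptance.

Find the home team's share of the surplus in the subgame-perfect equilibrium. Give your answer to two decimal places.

255.50

When the away team proposes, the home team accepts any offer worth at least 0.61 times what the home team would get by proposing next round; and vice versa.
This gives x = 800 − 0.61y and y = 800 − 0.7x, where x and y are each side's share when it proposes.
Hence (1 − 0.61·0.7)x = 800(1 − 0.61), i.e. 0.573·x = 312.
x ≈ 544.5026; the home team's share is 800 − x ≈ 255.4974.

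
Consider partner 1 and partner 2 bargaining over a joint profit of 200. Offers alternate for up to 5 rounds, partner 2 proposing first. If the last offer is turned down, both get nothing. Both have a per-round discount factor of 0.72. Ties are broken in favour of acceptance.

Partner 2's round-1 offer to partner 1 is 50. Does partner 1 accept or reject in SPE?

Reject

Round 5 (partner 2 proposes): partner 1 will accept anything ≥ 0, so partner 2 offers 0 and keeps 200.
Round 4 (partner 1 proposes): partner 2 can get 200 next round, worth 0.72 × 200 = 144 now, so partner 1 offers 144, keeping 56.
Round 3 (partner 2 proposes): partner 1 can get 56 next round, worth 0.72 × 56 = 40.32 now. Partner 2 offers 40.32 and keeps 200 − 40.32 = 159.68.
Round 2 (partner 1 proposes): partner 2 can get 159.68 next round, worth 0.72 × 159.68 = 114.9696 now, so partner 1 offers 114.9696, keeping 85.0304.
So by rejecting in round 1, partner 1 gets 85.0304 next round, worth 0.72 × 85.0304 = 61.221888 now.
Offer 50 < 61.221888, so partner 1 rejects.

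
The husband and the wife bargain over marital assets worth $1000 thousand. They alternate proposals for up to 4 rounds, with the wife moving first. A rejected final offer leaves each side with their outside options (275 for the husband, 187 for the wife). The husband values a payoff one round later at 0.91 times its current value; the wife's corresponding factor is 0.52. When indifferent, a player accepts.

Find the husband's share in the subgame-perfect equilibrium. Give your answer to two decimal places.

786.89

Round 4 (the husband proposes): the wife gets 187 if talks fail, so the husband offers 187 and keeps 813.
Round 3 (the wife proposes): the husband can get 813 next round, worth 0.91 × 813 = 739.83 now, so the wife offers 739.83, keeping 260.17.
Round 2 (the husband proposes): the wife can get 260.17 next round, worth 0.52 × 260.17 = 135.2884 now; the husband offers that and keeps 864.7116.
Round 1 (the wife proposes): the husband can get 864.7116 next round, worth 0.91 × 864.7116 = 786.887556 now, so the wife offers 786.887556, keeping 213.112444.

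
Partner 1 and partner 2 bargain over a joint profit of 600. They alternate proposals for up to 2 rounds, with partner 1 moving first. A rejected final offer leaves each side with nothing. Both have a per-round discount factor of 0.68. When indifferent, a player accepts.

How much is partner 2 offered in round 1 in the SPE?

Round 2 (partner 2 proposes): rejection yields 0 for partner 1; partner 2 offers 0 and keeps 600.
Round 1 (partner 1 proposes): partner 2 can get 600 next round, worth 0.68 × 600 = 408 now. Partner 1 offers 408 and keeps 600 − 408 = 192.

408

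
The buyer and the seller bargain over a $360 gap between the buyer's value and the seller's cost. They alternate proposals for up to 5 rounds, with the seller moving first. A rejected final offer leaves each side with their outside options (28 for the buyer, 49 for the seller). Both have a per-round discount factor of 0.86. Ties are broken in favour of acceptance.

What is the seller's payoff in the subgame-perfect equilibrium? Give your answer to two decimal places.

Round 5 (the seller proposes): the buyer gets 28 if talks fail, so the seller offers 28 and keeps 332.
Round 4 (the buyer proposes): the seller can get 332 next round, worth 0.86 × 332 = 285.52 now, so the buyer offers 285.52, keeping 74.48.
Round 3 (the seller proposes): the buyer can get 74.48 next round, worth 0.86 × 74.48 = 64.0528 now; the seller offers that and keeps 295.9472.
Round 2 (the buyer proposes): the seller can get 295.9472 next round, worth 0.86 × 295.9472 = 254.514592 now, so the buyer offers 254.514592, keeping 105.485408.
Round 1 (the seller proposes): the buyer can get 105.485408 next round, worth 0.86 × 105.485408 = 90.71745088 now. The seller offers 90.71745088 and keeps 360 − 90.71745088 = 269.28254912.

269.28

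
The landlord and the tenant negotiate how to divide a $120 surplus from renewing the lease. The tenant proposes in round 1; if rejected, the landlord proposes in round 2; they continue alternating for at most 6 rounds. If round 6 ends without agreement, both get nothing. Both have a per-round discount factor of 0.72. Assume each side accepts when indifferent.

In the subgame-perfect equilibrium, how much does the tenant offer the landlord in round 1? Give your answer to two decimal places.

Round 6 (the landlord proposes): the tenant will accept anything ≥ 0, so the landlord offers 0 and keeps 120.
Round 5 (the tenant proposes): the landlord can get 120 next round, worth 0.72 × 120 = 86.4 now, so the tenant offers 86.4, keeping 33.6.
Round 4 (the landlord proposes): the tenant can get 33.6 next round, worth 0.72 × 33.6 = 24.192 now; the landlord offers that and keeps 95.808.
Round 3 (the tenant proposes): the landlord can get 95.808 next round, worth 0.72 × 95.808 = 68.98176 now. The tenant offers 68.98176 and keeps 120 − 68.98176 = 51.01824.
Round 2 (the landlord proposes): the tenant can get 51.01824 next round, worth 0.72 × 51.01824 = 36.7331328 now. The landlord offers 36.7331328 and keeps 120 − 36.7331328 = 83.2668672.
Round 1 (the tenant proposes): the landlord can get 83.2668672 next round, worth 0.72 × 83.2668672 = 59.952144384 now; the tenant offers that and keeps 60.047855616.

59.95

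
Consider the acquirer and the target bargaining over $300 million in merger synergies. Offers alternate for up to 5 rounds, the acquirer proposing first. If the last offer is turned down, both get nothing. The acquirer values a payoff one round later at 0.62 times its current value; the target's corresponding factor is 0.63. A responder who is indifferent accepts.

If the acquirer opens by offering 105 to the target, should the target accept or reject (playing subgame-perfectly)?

Work out the target's continuation value if the offer is rejected.
Round 5 (the acquirer proposes): the target will accept anything ≥ 0, so the acquirer offers 0 and keeps 300.
Round 4 (the target proposes): the acquirer can get 300 next round, worth 0.62 × 300 = 186 now. The target offers 186 and keeps 300 − 186 = 114.
Round 3 (the acquirer proposes): the target can get 114 next round, worth 0.63 × 114 = 71.82 now, so the acquirer offers 71.82, keeping 228.18.
Round 2 (the target proposes): the acquirer can get 228.18 next round, worth 0.62 × 228.18 = 141.4716 now. The target offers 141.4716 and keeps 300 − 141.4716 = 158.5284.
So by rejecting in round 1, the target gets 158.5284 next round, worth 0.63 × 158.5284 = 99.872892 now.
Offer 105 ≥ 99.872892, so the target accepts.

Accept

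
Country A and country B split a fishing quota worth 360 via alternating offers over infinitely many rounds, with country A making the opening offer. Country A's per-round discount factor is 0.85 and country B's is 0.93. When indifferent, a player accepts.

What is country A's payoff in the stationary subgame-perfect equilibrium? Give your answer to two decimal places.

Let x be country A's share when country A proposes and y be country B's share when country B proposes.
Country B accepts iff offered ≥ 0.93·y, so x = 360 − 0.93y. Symmetrically y = 360 − 0.85x.
Substituting: x = 360 − 0.93(360 − 0.85x), giving x(1 − 0.85·0.93) = 360(1 − 0.93).
So x = 360 × 0.07 / 0.2095 ≈ 120.2864, and country B receives 360 − x ≈ 239.7136.

120.29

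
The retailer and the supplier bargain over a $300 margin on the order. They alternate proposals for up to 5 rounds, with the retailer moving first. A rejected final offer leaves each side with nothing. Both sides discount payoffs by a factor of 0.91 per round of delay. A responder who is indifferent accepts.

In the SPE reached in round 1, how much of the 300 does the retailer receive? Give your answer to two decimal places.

255.08

Round 5 (the retailer proposes): rejection yields 0 for the supplier; the retailer offers 0 and keeps 300.
Round 4 (the supplier proposes): the retailer can get 300 next round, worth 0.91 × 300 = 273 now. The supplier offers 273 and keeps 300 − 273 = 27.
Round 3 (the retailer proposes): the supplier can get 27 next round, worth 0.91 × 27 = 24.57 now; the retailer offers that and keeps 275.43.
Round 2 (the supplier proposes): the retailer can get 275.43 next round, worth 0.91 × 275.43 = 250.6413 now; the supplier offers that and keeps 49.3587.
Round 1 (the retailer proposes): the supplier can get 49.3587 next round, worth 0.91 × 49.3587 = 44.916417 now, so the retailer offers 44.916417, keeping 255.083583.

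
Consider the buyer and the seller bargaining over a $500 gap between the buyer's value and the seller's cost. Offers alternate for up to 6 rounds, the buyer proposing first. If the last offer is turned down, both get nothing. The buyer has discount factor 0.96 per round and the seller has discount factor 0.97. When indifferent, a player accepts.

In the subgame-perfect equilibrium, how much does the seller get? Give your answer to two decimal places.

Round 6 (the seller proposes): the buyer will accept anything ≥ 0, so the seller offers 0 and keeps 500.
Round 5 (the buyer proposes): the seller can get 500 next round, worth 0.97 × 500 = 485 now. The buyer offers 485 and keeps 500 − 485 = 15.
Round 4 (the seller proposes): the buyer can get 15 next round, worth 0.96 × 15 = 14.4 now. The seller offers 14.4 and keeps 500 − 14.4 = 485.6.
Round 3 (the buyer proposes): the seller can get 485.6 next round, worth 0.97 × 485.6 = 471.032 now, so the buyer offers 471.032, keeping 28.968.
Round 2 (the seller proposes): the buyer can get 28.968 next round, worth 0.96 × 28.968 = 27.80928 now. The seller offers 27.80928 and keeps 500 − 27.80928 = 472.19072.
Round 1 (the buyer proposes): the seller can get 472.19072 next round, worth 0.97 × 472.19072 = 458.0249984 now, so the buyer offers 458.0249984, keeping 41.9750016.

458.02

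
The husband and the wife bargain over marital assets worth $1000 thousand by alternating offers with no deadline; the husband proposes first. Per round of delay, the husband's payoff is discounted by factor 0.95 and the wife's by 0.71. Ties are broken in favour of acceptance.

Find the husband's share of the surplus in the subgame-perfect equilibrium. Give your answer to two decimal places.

890.94

In a stationary SPE each proposer offers the other exactly their discounted continuation value.
If the husband keeps x when proposing and the wife keeps y when proposing, then x = 1000 − 0.71y and y = 1000 − 0.95x.
Solving: x = 1000(1 − 0.71) / (1 − 0.95·0.71) = 290 / 0.3255 ≈ 890.9370.
The wife gets 1000 − 890.9370 ≈ 109.0630.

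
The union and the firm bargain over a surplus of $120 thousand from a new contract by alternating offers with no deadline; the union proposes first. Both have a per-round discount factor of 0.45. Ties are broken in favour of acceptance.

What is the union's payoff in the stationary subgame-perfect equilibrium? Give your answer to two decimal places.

In a stationary SPE each proposer offers the other exactly their discounted continuation value.
If the union keeps x when proposing and the firm keeps y when proposing, then x = 120 − 0.45y and y = 120 − 0.45x.
Solving: x = 120(1 − 0.45) / (1 − 0.45·0.45) = 66 / 0.7975 ≈ 82.7586.
The firm gets 120 − 82.7586 ≈ 37.2414.

82.76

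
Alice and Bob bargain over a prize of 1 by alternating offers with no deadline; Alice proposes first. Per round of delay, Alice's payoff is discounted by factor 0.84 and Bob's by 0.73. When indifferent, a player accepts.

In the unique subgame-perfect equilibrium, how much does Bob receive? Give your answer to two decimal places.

0.30

In a stationary SPE each proposer offers the other exactly their discounted continuation value.
If Alice keeps x when proposing and Bob keeps y when proposing, then x = 1 − 0.73y and y = 1 − 0.84x.
Solving: x = 1(1 − 0.73) / (1 − 0.84·0.73) = 0.27 / 0.3868 ≈ 0.6980.
Bob gets 1 − 0.6980 ≈ 0.3020.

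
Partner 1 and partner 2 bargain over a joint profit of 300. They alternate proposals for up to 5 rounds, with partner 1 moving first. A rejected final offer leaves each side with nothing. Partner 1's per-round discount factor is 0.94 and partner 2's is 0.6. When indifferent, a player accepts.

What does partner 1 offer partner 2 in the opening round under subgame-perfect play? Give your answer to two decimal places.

16.89

Round 5 (partner 1 proposes): rejection yields 0 for partner 2; partner 1 offers 0 and keeps 300.
Round 4 (partner 2 proposes): partner 1 can get 300 next round, worth 0.94 × 300 = 282 now. Partner 2 offers 282 and keeps 300 − 282 = 18.
Round 3 (partner 1 proposes): partner 2 can get 18 next round, worth 0.6 × 18 = 10.8 now; partner 1 offers that and keeps 289.2.
Round 2 (partner 2 proposes): partner 1 can get 289.2 next round, worth 0.94 × 289.2 = 271.848 now; partner 2 offers that and keeps 28.152.
Round 1 (partner 1 proposes): partner 2 can get 28.152 next round, worth 0.6 × 28.152 = 16.8912 now; partner 1 offers that and keeps 283.1088.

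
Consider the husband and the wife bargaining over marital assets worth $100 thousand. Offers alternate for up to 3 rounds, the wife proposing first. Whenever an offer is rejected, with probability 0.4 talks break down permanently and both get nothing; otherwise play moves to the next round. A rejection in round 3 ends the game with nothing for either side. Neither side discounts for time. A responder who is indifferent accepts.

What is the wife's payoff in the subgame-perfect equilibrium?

Round 3 (the wife proposes): the husband will accept anything ≥ 0, so the wife offers 0 and keeps 100.
Round 2 (the husband proposes): rejecting gives the wife an expected 0.6 × 100 = 60, so the husband offers 60, keeping 40.
Round 1 (the wife proposes): rejecting gives the husband an expected 0.6 × 40 = 24; the wife offers that and keeps 76.

76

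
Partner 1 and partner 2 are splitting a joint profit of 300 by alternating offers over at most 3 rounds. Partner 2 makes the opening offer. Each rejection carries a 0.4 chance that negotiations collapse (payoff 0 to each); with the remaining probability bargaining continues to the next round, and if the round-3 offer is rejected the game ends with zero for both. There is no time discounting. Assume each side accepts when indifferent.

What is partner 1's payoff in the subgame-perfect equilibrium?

Round 3 (partner 2 proposes): partner 1 will accept anything ≥ 0, so partner 2 offers 0 and keeps 300.
Round 2 (partner 1 proposes): rejecting gives partner 2 an expected 0.6 × 300 = 180. Partner 1 offers 180 and keeps 300 − 180 = 120.
Round 1 (partner 2 proposes): rejecting gives partner 1 an expected 0.6 × 120 = 72, so partner 2 offers 72, keeping 228.

72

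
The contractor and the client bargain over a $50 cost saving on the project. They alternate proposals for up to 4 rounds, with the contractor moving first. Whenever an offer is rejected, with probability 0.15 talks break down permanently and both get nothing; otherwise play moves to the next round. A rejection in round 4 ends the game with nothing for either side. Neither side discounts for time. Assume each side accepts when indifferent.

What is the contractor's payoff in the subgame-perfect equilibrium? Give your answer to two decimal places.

12.92

By backward induction:
Round 4 (the client proposes): the contractor will accept anything ≥ 0, so the client offers 0 and keeps 50.
Round 3 (the contractor proposes): rejecting gives the client an expected 0.85 × 50 = 42.5, so the contractor offers 42.5, keeping 7.5.
Round 2 (the client proposes): rejecting gives the contractor an expected 0.85 × 7.5 = 6.375; the client offers that and keeps 43.625.
Round 1 (the contractor proposes): rejecting gives the client an expected 0.85 × 43.625 = 37.08125. The contractor offers 37.08125 and keeps 50 − 37.08125 = 12.91875.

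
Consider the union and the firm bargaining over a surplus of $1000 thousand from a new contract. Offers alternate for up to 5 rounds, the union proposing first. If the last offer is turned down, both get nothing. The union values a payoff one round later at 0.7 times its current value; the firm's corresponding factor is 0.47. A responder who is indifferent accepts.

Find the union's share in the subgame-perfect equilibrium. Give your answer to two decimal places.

Solve by backward induction from round 5.
Round 5 (the union proposes): the firm will accept anything ≥ 0, so the union offers 0 and keeps 1000.
Round 4 (the firm proposes): the union can get 1000 next round, worth 0.7 × 1000 = 700 now; the firm offers that and keeps 300.
Round 3 (the union proposes): the firm can get 300 next round, worth 0.47 × 300 = 141 now; the union offers that and keeps 859.
Round 2 (the firm proposes): the union can get 859 next round, worth 0.7 × 859 = 601.3 now. The firm offers 601.3 and keeps 1000 − 601.3 = 398.7.
Round 1 (the union proposes): the firm can get 398.7 next round, worth 0.47 × 398.7 = 187.389 now, so the union offers 187.389, keeping 812.611.

812.61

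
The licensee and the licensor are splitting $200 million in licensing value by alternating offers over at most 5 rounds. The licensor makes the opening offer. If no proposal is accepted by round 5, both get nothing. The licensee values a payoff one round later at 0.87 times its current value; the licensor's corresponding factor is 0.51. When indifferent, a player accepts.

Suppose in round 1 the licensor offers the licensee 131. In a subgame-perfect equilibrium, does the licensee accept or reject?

Round 5 (the licensor proposes): rejection yields 0 for the licensee; the licensor offers 0 and keeps 200.
Round 4 (the licensee proposes): the licensor can get 200 next round, worth 0.51 × 200 = 102 now. The licensee offers 102 and keeps 200 − 102 = 98.
Round 3 (the licensor proposes): the licensee can get 98 next round, worth 0.87 × 98 = 85.26 now, so the licensor offers 85.26, keeping 114.74.
Round 2 (the licensee proposes): the licensor can get 114.74 next round, worth 0.51 × 114.74 = 58.5174 now. The licensee offers 58.5174 and keeps 200 − 58.5174 = 141.4826.
So by rejecting in round 1, the licensee gets 141.4826 next round, worth 0.87 × 141.4826 = 123.089862 now.
Offer 131 ≥ 123.089862, so the licensee accepts.

Accept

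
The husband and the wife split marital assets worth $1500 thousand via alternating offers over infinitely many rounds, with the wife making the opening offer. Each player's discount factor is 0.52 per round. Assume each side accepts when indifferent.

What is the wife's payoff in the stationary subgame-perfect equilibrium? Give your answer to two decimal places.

986.84

In a stationary SPE each proposer offers the other exactly their discounted continuation value.
If the wife keeps x when proposing and the husband keeps y when proposing, then x = 1500 − 0.52y and y = 1500 − 0.52x.
Solving: x = 1500(1 − 0.52) / (1 − 0.52·0.52) = 720 / 0.7296 ≈ 986.8421.
The husband gets 1500 − 986.8421 ≈ 513.1579.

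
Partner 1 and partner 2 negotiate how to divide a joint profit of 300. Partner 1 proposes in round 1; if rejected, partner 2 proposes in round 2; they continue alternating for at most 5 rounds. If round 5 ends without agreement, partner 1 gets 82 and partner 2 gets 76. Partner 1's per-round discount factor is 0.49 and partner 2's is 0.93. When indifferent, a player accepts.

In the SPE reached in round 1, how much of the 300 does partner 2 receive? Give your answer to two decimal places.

222.91

Round 5 (partner 1 proposes): partner 2 gets 76 if talks fail, so partner 1 offers 76 and keeps 224.
Round 4 (partner 2 proposes): partner 1 can get 224 next round, worth 0.49 × 224 = 109.76 now. Partner 2 offers 109.76 and keeps 300 − 109.76 = 190.24.
Round 3 (partner 1 proposes): partner 2 can get 190.24 next round, worth 0.93 × 190.24 = 176.9232 now, so partner 1 offers 176.9232, keeping 123.0768.
Round 2 (partner 2 proposes): partner 1 can get 123.0768 next round, worth 0.49 × 123.0768 = 60.307632 now, so partner 2 offers 60.307632, keeping 239.692368.
Round 1 (partner 1 proposes): partner 2 can get 239.692368 next round, worth 0.93 × 239.692368 = 222.91390224 now. Partner 1 offers 222.91390224 and keeps 300 − 222.91390224 = 77.08609776.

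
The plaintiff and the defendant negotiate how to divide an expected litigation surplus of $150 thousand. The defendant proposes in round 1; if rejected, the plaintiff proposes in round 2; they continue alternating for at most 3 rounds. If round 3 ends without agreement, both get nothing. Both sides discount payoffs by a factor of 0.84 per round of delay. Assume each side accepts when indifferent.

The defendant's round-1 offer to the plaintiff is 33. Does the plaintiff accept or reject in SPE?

Work out the plaintiff's continuation value if the offer is rejected.
Round 3 (the defendant proposes): the plaintiff will accept anything ≥ 0, so the defendant offers 0 and keeps 150.
Round 2 (the plaintiff proposes): the defendant can get 150 next round, worth 0.84 × 150 = 126 now, so the plaintiff offers 126, keeping 24.
So by rejecting in round 1, the plaintiff gets 24 next round, worth 0.84 × 24 = 20.16 now.
Offer 33 ≥ 20.16, so the plaintiff accepts.

Accept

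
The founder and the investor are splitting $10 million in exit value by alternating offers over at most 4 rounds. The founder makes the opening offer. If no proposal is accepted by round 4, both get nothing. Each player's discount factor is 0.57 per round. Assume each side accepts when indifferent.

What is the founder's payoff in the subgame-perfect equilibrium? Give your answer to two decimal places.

5.70

Round 4 (the investor proposes): rejection yields 0 for the founder; the investor offers 0 and keeps 10.
Round 3 (the founder proposes): the investor can get 10 next round, worth 0.57 × 10 = 5.7 now, so the founder offers 5.7, keeping 4.3.
Round 2 (the investor proposes): the founder can get 4.3 next round, worth 0.57 × 4.3 = 2.451 now. The investor offers 2.451 and keeps 10 − 2.451 = 7.549.
Round 1 (the founder proposes): the investor can get 7.549 next round, worth 0.57 × 7.549 = 4.30293 now; the founder offers that and keeps 5.69707.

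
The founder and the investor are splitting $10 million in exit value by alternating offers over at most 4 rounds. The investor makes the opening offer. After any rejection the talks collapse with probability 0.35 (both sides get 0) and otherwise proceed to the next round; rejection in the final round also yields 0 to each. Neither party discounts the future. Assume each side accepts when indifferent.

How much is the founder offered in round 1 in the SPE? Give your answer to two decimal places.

5.02

Round 4 (the founder proposes): rejection yields 0 for the investor; the founder offers 0 and keeps 10.
Round 3 (the investor proposes): rejecting gives the founder an expected 0.65 × 10 = 6.5, so the investor offers 6.5, keeping 3.5.
Round 2 (the founder proposes): rejecting gives the investor an expected 0.65 × 3.5 = 2.275. The founder offers 2.275 and keeps 10 − 2.275 = 7.725.
Round 1 (the investor proposes): rejecting gives the founder an expected 0.65 × 7.725 = 5.02125. The investor offers 5.02125 and keeps 10 − 5.02125 = 4.97875.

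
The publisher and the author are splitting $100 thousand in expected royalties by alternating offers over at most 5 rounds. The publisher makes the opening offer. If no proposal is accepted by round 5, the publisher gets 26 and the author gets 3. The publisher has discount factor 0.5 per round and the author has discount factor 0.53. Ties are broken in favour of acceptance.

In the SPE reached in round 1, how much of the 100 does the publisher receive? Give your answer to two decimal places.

66.27

Round 5 (the publisher proposes): the author gets 3 if talks fail, so the publisher offers 3 and keeps 97.
Round 4 (the author proposes): the publisher can get 97 next round, worth 0.5 × 97 = 48.5 now, so the author offers 48.5, keeping 51.5.
Round 3 (the publisher proposes): the author can get 51.5 next round, worth 0.53 × 51.5 = 27.295 now; the publisher offers that and keeps 72.705.
Round 2 (the author proposes): the publisher can get 72.705 next round, worth 0.5 × 72.705 = 36.3525 now. The author offers 36.3525 and keeps 100 − 36.3525 = 63.6475.
Round 1 (the publisher proposes): the author can get 63.6475 next round, worth 0.53 × 63.6475 = 33.733175 now. The publisher offers 33.733175 and keeps 100 − 33.733175 = 66.266825.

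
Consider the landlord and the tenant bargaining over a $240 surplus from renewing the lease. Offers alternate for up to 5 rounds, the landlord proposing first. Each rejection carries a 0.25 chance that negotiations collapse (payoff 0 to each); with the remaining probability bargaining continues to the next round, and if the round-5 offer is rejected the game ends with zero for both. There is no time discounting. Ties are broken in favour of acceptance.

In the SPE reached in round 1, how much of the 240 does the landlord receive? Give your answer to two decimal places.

Round 5 (the landlord proposes): the tenant will accept anything ≥ 0, so the landlord offers 0 and keeps 240.
Round 4 (the tenant proposes): rejecting gives the landlord an expected 0.75 × 240 = 180, so the tenant offers 180, keeping 60.
Round 3 (the landlord proposes): rejecting gives the tenant an expected 0.75 × 60 = 45, so the landlord offers 45, keeping 195.
Round 2 (the tenant proposes): rejecting gives the landlord an expected 0.75 × 195 = 146.25; the tenant offers that and keeps 93.75.
Round 1 (the landlord proposes): rejecting gives the tenant an expected 0.75 × 93.75 = 70.3125; the landlord offers that and keeps 169.6875.

169.69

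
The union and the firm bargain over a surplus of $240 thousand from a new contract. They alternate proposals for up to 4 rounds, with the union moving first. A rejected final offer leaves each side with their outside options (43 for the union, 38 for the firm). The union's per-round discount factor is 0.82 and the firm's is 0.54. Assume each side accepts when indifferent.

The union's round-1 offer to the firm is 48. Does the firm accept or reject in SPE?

Round 4 (the firm proposes): the union gets 43 if talks fail, so the firm offers 43 and keeps 197.
Round 3 (the union proposes): the firm can get 197 next round, worth 0.54 × 197 = 106.38 now; the union offers that and keeps 133.62.
Round 2 (the firm proposes): the union can get 133.62 next round, worth 0.82 × 133.62 = 109.5684 now; the firm offers that and keeps 130.4316.
So by rejecting in round 1, the firm gets 130.4316 next round, worth 0.54 × 130.4316 = 70.433064 now.
Offer 48 < 70.433064, so the firm rejects.

Reject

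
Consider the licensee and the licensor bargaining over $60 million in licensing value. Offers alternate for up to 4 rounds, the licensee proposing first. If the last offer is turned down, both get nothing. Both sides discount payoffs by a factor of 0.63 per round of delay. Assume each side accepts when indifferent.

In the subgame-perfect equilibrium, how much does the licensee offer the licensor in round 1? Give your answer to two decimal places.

28.99

By backward induction:
Round 4 (the licensor proposes): the licensee will accept anything ≥ 0, so the licensor offers 0 and keeps 60.
Round 3 (the licensee proposes): the licensor can get 60 next round, worth 0.63 × 60 = 37.8 now; the licensee offers that and keeps 22.2.
Round 2 (the licensor proposes): the licensee can get 22.2 next round, worth 0.63 × 22.2 = 13.986 now. The licensor offers 13.986 and keeps 60 − 13.986 = 46.014.
Round 1 (the licensee proposes): the licensor can get 46.014 next round, worth 0.63 × 46.014 = 28.98882 now; the licensee offers that and keeps 31.01118.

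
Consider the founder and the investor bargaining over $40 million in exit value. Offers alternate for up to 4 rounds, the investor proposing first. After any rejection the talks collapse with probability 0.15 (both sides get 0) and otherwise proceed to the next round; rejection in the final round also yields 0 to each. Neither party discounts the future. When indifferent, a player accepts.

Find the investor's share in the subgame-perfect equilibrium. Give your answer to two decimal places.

Round 4 (the founder proposes): rejection yields 0 for the investor; the founder offers 0 and keeps 40.
Round 3 (the investor proposes): rejecting gives the founder an expected 0.85 × 40 = 34. The investor offers 34 and keeps 40 − 34 = 6.
Round 2 (the founder proposes): rejecting gives the investor an expected 0.85 × 6 = 5.1. The founder offers 5.1 and keeps 40 − 5.1 = 34.9.
Round 1 (the investor proposes): rejecting gives the founder an expected 0.85 × 34.9 = 29.665; the investor offers that and keeps 10.335.

10.34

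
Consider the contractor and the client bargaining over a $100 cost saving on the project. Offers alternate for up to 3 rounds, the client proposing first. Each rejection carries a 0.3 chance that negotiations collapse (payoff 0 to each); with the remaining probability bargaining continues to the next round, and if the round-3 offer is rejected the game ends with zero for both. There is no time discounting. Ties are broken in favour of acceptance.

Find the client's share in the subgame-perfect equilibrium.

Round 3 (the client proposes): the contractor will accept anything ≥ 0, so the client offers 0 and keeps 100.
Round 2 (the contractor proposes): rejecting gives the client an expected 0.7 × 100 = 70; the contractor offers that and keeps 30.
Round 1 (the client proposes): rejecting gives the contractor an expected 0.7 × 30 = 21, so the client offers 21, keeping 79.

79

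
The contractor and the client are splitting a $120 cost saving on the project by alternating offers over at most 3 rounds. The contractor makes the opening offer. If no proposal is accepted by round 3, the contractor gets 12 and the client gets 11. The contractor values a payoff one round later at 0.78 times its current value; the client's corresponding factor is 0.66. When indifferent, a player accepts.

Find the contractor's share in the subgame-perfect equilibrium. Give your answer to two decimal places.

96.91

Round 3 (the contractor proposes): the client gets 11 if talks fail, so the contractor offers 11 and keeps 109.
Round 2 (the client proposes): the contractor can get 109 next round, worth 0.78 × 109 = 85.02 now, so the client offers 85.02, keeping 34.98.
Round 1 (the contractor proposes): the client can get 34.98 next round, worth 0.66 × 34.98 = 23.0868 now; the contractor offers that and keeps 96.9132.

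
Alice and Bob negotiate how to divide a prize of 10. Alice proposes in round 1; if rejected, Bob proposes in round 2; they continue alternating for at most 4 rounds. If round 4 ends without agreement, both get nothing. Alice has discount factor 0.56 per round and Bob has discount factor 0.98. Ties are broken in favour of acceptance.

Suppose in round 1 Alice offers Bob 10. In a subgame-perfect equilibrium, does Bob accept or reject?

Accept

Round 4 (Bob proposes): rejection yields 0 for Alice; Bob offers 0 and keeps 10.
Round 3 (Alice proposes): Bob can get 10 next round, worth 0.98 × 10 = 9.8 now. Alice offers 9.8 and keeps 10 − 9.8 = 0.2.
Round 2 (Bob proposes): Alice can get 0.2 next round, worth 0.56 × 0.2 = 0.112 now, so Bob offers 0.112, keeping 9.888.
So by rejecting in round 1, Bob gets 9.888 next round, worth 0.98 × 9.888 = 9.69024 now.
Offer 10 ≥ 9.69024, so Bob accepts.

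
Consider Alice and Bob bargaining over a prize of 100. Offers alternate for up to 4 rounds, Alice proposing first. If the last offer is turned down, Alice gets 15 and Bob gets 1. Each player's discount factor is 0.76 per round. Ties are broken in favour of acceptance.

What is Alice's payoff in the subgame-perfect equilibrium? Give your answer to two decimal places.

Round 4 (Bob proposes): Alice gets 15 if talks fail, so Bob offers 15 and keeps 85.
Round 3 (Alice proposes): Bob can get 85 next round, worth 0.76 × 85 = 64.6 now; Alice offers that and keeps 35.4.
Round 2 (Bob proposes): Alice can get 35.4 next round, worth 0.76 × 35.4 = 26.904 now, so Bob offers 26.904, keeping 73.096.
Round 1 (Alice proposes): Bob can get 73.096 next round, worth 0.76 × 73.096 = 55.55296 now; Alice offers that and keeps 44.44704.

44.45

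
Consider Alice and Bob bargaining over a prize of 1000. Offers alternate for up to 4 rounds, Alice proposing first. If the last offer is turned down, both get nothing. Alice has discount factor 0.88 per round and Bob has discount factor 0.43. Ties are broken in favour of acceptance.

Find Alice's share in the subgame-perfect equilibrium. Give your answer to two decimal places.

Round 4 (Bob proposes): Alice will accept anything ≥ 0, so Bob offers 0 and keeps 1000.
Round 3 (Alice proposes): Bob can get 1000 next round, worth 0.43 × 1000 = 430 now. Alice offers 430 and keeps 1000 − 430 = 570.
Round 2 (Bob proposes): Alice can get 570 next round, worth 0.88 × 570 = 501.6 now, so Bob offers 501.6, keeping 498.4.
Round 1 (Alice proposes): Bob can get 498.4 next round, worth 0.43 × 498.4 = 214.312 now, so Alice offers 214.312, keeping 785.688.

785.69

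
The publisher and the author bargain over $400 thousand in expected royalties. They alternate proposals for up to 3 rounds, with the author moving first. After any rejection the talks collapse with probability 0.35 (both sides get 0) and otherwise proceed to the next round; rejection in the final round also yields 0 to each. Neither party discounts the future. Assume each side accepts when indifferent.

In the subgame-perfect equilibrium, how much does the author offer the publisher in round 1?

Round 3 (the author proposes): the publisher will accept anything ≥ 0, so the author offers 0 and keeps 400.
Round 2 (the publisher proposes): rejecting gives the author an expected 0.65 × 400 = 260, so the publisher offers 260, keeping 140.
Round 1 (the author proposes): rejecting gives the publisher an expected 0.65 × 140 = 91. The author offers 91 and keeps 400 − 91 = 309.

91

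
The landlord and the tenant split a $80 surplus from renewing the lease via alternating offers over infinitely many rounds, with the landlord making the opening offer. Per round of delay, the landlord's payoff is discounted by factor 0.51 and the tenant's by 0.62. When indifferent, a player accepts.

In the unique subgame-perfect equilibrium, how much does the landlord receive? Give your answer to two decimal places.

In a stationary SPE each proposer offers the other exactly their discounted continuation value.
If the landlord keeps x when proposing and the tenant keeps y when proposing, then x = 80 − 0.62y and y = 80 − 0.51x.
Solving: x = 80(1 − 0.62) / (1 − 0.51·0.62) = 30.4 / 0.6838 ≈ 44.4574.
The tenant gets 80 − 44.4574 ≈ 35.5426.

44.46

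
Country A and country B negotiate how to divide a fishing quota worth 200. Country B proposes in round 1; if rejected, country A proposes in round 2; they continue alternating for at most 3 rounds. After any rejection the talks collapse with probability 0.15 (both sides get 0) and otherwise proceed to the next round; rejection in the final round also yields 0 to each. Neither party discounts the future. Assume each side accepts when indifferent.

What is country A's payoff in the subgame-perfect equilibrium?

25.5

Round 3 (country B proposes): country A will accept anything ≥ 0, so country B offers 0 and keeps 200.
Round 2 (country A proposes): rejecting gives country B an expected 0.85 × 200 = 170, so country A offers 170, keeping 30.
Round 1 (country B proposes): rejecting gives country A an expected 0.85 × 30 = 25.5, so country B offers 25.5, keeping 174.5.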